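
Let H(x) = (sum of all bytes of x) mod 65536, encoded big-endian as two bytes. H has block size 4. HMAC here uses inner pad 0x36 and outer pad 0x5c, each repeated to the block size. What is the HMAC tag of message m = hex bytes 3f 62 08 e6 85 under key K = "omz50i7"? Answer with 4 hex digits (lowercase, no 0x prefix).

Key "omz50i7" = 6f 6d 7a 35 30 69 37 is 7 bytes > B = 4, so hash it first: H(key) = 02 5b, then zero-pad to 4 bytes: K' = 02 5b 00 00.
K' ⊕ ipad = 34 6d 36 36.  K' ⊕ opad = 5e 07 5c 5c.
Inner input = (K'⊕ipad) ∥ m = 34 6d 36 36 ∥ 3f 62 08 e6 85.
Inner hash: sum = 52+109+54+54+63+98+8+230+133 = 801 → 03 21.
Outer input = (K'⊕opad) ∥ inner = 5e 07 5c 5c ∥ 03 21.
Outer hash (tag): sum = 94+7+92+92+3+33 = 321 → 01 41.

0141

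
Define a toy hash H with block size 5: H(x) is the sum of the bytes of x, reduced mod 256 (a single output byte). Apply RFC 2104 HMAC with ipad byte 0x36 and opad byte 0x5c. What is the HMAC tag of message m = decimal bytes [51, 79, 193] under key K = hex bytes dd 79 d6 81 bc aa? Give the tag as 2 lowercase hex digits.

Key hex bytes dd 79 d6 81 bc aa is 6 bytes > B = 5, so hash it first: H(key) = 13, then zero-pad to 5 bytes: K' = 13 00 00 00 00.
K' ⊕ ipad = 25 36 36 36 36.  K' ⊕ opad = 4f 5c 5c 5c 5c.
Inner input = (K'⊕ipad) ∥ m = 25 36 36 36 36 ∥ 33 4f c1.
Inner hash: sum = 37+54+54+54+54+51+79+193 = 576; mod 256 = 64 → 40.
Outer input = (K'⊕opad) ∥ inner = 4f 5c 5c 5c 5c ∥ 40.
Outer hash (tag): sum = 79+92+92+92+92+64 = 511; mod 256 = 255 → ff.

ff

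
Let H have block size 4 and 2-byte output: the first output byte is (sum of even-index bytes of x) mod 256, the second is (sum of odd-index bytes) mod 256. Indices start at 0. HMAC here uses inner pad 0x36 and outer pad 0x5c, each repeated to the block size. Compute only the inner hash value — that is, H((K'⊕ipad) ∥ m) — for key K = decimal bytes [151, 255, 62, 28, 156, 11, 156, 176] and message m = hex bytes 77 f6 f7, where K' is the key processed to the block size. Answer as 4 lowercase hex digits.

df0c

Key decimal bytes [151, 255, 62, 28, 156, 11, 156, 176] = 97 ff 3e 1c 9c 0b 9c b0 is 8 bytes > B = 4, so hash it first: H(key) = 0d d6, then zero-pad to 4 bytes: K' = 0d d6 00 00.
K' ⊕ ipad = 3b e0 36 36.
Inner input = 3b e0 36 36 ∥ 77 f6 f7.
Inner hash: even-index sum = 479 mod 256 = 223; odd-index sum = 524 mod 256 = 12 → df 0c.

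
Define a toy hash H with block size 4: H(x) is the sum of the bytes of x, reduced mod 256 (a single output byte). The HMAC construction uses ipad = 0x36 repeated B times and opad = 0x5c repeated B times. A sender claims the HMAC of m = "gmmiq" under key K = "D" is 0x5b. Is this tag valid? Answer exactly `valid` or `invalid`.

valid

Key "D" = 44 is 1 byte ≤ B = 4; zero-pad to 4 bytes: K' = 44 00 00 00.
K' ⊕ ipad = 72 36 36 36; K' ⊕ opad = 18 5c 5c 5c.
Inner hash: sum = 114+54+54+54+103+109+109+105+113 = 815; mod 256 = 47 → 2f.
Outer hash (recomputed tag): sum = 24+92+92+92+47 = 347; mod 256 = 91 → 5b.
Recomputed tag = 5b; claimed = 5b → match.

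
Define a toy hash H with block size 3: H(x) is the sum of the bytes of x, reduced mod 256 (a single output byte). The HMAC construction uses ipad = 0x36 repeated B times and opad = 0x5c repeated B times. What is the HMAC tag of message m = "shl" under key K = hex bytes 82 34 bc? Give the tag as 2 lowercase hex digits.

Key hex bytes 82 34 bc is exactly B = 3 bytes: K' = 82 34 bc.
K' ⊕ ipad = b4 02 8a.  K' ⊕ opad = de 68 e0.
Inner input = (K'⊕ipad) ∥ m = b4 02 8a ∥ 73 68 6c.
Inner hash: sum = 180+2+138+115+104+108 = 647; mod 256 = 135 → 87.
Outer input = (K'⊕opad) ∥ inner = de 68 e0 ∥ 87.
Outer hash (tag): sum = 222+104+224+135 = 685; mod 256 = 173 → ad.

ad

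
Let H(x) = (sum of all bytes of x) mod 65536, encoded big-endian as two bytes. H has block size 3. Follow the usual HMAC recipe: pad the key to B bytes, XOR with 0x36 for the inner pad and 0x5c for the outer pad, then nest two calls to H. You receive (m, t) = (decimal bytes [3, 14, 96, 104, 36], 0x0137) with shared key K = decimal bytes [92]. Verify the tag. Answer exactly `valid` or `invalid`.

invalid

Key decimal bytes [92] = 5c is 1 byte ≤ B = 3; zero-pad to 3 bytes: K' = 5c 00 00.
K' ⊕ ipad = 6a 36 36; K' ⊕ opad = 00 5c 5c.
Inner hash: sum = 106+54+54+3+14+96+104+36 = 467 → 01 d3.
Outer hash (recomputed tag): sum = 0+92+92+1+211 = 396 → 01 8c.
Recomputed tag = 018c; claimed = 0137 → mismatch.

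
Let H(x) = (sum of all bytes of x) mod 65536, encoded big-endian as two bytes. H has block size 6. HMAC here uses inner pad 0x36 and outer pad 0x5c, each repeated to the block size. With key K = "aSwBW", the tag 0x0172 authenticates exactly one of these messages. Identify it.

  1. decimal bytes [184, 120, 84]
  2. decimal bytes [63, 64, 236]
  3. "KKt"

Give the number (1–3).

2

Key "aSwBW" = 61 53 77 42 57 is 5 bytes ≤ B = 6; zero-pad to 6 bytes: K' = 61 53 77 42 57 00.
K' ⊕ ipad = 57 65 41 74 61 36; K' ⊕ opad = 3d 0f 2b 1e 0b 5c.
m1: inner = H(57 65 41 74 61 36 b8 78 54) = 03 8c; tag = H(3d 0f 2b 1e 0b 5c 03 8c) = 018b
m2: inner = H(57 65 41 74 61 36 3f 40 ec) = 03 73; tag = H(3d 0f 2b 1e 0b 5c 03 73) = 0172 ← matches
m3: inner = H(57 65 41 74 61 36 4b 4b 74) = 03 12; tag = H(3d 0f 2b 1e 0b 5c 03 12) = 0111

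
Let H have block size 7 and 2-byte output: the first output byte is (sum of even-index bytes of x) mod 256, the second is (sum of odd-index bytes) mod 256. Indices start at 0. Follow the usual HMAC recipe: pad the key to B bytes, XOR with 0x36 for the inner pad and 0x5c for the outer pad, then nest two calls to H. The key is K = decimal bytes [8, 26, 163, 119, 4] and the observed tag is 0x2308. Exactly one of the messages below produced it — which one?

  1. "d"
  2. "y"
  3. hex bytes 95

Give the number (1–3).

2

Key decimal bytes [8, 26, 163, 119, 4] = 08 1a a3 77 04 is 5 bytes ≤ B = 7; zero-pad to 7 bytes: K' = 08 1a a3 77 04 00 00.
K' ⊕ ipad = 3e 2c 95 41 32 36 36; K' ⊕ opad = 54 46 ff 2b 58 5c 5c.
m1: inner = H(3e 2c 95 41 32 36 36 64) = 3b 07; tag = H(54 46 ff 2b 58 5c 5c 3b 07) = 0e08
m2: inner = H(3e 2c 95 41 32 36 36 79) = 3b 1c; tag = H(54 46 ff 2b 58 5c 5c 3b 1c) = 2308 ← matches
m3: inner = H(3e 2c 95 41 32 36 36 95) = 3b 38; tag = H(54 46 ff 2b 58 5c 5c 3b 38) = 3f08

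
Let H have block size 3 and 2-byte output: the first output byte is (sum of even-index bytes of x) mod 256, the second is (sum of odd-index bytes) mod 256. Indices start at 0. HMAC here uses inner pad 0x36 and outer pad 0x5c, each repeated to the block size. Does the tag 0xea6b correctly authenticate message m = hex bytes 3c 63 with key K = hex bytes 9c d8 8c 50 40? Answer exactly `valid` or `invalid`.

valid

Key hex bytes 9c d8 8c 50 40 is 5 bytes > B = 3, so hash it first: H(key) = 68 28, then zero-pad to 3 bytes: K' = 68 28 00.
K' ⊕ ipad = 5e 1e 36; K' ⊕ opad = 34 74 5c.
Inner hash: even-index sum = 247 mod 256 = 247; odd-index sum = 90 mod 256 = 90 → f7 5a.
Outer hash (recomputed tag): even-index sum = 234 mod 256 = 234; odd-index sum = 363 mod 256 = 107 → ea 6b.
Recomputed tag = ea6b; claimed = ea6b → match.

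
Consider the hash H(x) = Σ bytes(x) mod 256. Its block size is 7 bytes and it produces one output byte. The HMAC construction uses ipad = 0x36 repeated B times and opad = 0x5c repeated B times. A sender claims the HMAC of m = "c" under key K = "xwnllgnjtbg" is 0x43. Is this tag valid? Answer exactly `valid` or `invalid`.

valid

Key "xwnllgnjtbg" = 78 77 6e 6c 6c 67 6e 6a 74 62 67 is 11 bytes > B = 7, so hash it first: H(key) = b1, then zero-pad to 7 bytes: K' = b1 00 00 00 00 00 00.
K' ⊕ ipad = 87 36 36 36 36 36 36; K' ⊕ opad = ed 5c 5c 5c 5c 5c 5c.
Inner hash: sum = 135+54+54+54+54+54+54+99 = 558; mod 256 = 46 → 2e.
Outer hash (recomputed tag): sum = 237+92+92+92+92+92+92+46 = 835; mod 256 = 67 → 43.
Recomputed tag = 43; claimed = 43 → match.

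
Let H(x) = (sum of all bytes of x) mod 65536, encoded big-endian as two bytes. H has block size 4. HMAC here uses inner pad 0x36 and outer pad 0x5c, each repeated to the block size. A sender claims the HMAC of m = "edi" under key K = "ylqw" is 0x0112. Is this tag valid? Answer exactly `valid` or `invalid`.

Key "ylqw" = 79 6c 71 77 is exactly B = 4 bytes: K' = 79 6c 71 77.
K' ⊕ ipad = 4f 5a 47 41; K' ⊕ opad = 25 30 2d 2b.
Inner hash: sum = 79+90+71+65+101+100+105 = 611 → 02 63.
Outer hash (recomputed tag): sum = 37+48+45+43+2+99 = 274 → 01 12.
Recomputed tag = 0112; claimed = 0112 → match.

valid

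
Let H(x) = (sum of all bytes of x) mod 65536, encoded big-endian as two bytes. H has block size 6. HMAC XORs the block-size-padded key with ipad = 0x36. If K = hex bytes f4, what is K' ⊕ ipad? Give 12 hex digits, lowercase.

c23636363636

Key hex bytes f4 is 1 byte ≤ B = 6; zero-pad to 6 bytes: K' = f4 00 00 00 00 00.
XOR each byte with 0x36: f4⊕36=c2, 00⊕36=36, 00⊕36=36, 00⊕36=36, 00⊕36=36, 00⊕36=36.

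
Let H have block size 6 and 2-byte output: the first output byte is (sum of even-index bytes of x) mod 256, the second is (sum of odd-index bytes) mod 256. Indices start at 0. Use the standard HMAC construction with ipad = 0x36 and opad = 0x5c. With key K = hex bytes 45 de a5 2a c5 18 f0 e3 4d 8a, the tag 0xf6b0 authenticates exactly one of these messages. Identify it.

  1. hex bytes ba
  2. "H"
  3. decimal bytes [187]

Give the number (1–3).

Key hex bytes 45 de a5 2a c5 18 f0 e3 4d 8a is 10 bytes > B = 6, so hash it first: H(key) = ec 8d, then zero-pad to 6 bytes: K' = ec 8d 00 00 00 00.
K' ⊕ ipad = da bb 36 36 36 36; K' ⊕ opad = b0 d1 5c 5c 5c 5c.
m1: inner = H(da bb 36 36 36 36 ba) = 00 27; tag = H(b0 d1 5c 5c 5c 5c 00 27) = 68b0
m2: inner = H(da bb 36 36 36 36 48) = 8e 27; tag = H(b0 d1 5c 5c 5c 5c 8e 27) = f6b0 ← matches
m3: inner = H(da bb 36 36 36 36 bb) = 01 27; tag = H(b0 d1 5c 5c 5c 5c 01 27) = 69b0

2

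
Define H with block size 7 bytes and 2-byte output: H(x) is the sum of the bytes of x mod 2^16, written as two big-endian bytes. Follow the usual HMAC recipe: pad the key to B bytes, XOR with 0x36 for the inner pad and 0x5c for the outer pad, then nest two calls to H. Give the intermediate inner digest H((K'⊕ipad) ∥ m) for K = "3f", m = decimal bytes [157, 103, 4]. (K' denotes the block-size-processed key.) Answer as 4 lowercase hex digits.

Key "3f" = 33 66 is 2 bytes ≤ B = 7; zero-pad to 7 bytes: K' = 33 66 00 00 00 00 00.
K' ⊕ ipad = 05 50 36 36 36 36 36.
Inner input = 05 50 36 36 36 36 36 ∥ 9d 67 04.
Inner hash: sum = 5+80+54+54+54+54+54+157+103+4 = 619 → 02 6b.

026b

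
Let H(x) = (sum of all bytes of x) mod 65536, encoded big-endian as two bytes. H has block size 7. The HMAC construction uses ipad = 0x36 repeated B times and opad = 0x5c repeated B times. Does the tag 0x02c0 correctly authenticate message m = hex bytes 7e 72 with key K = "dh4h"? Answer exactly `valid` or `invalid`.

Key "dh4h" = 64 68 34 68 is 4 bytes ≤ B = 7; zero-pad to 7 bytes: K' = 64 68 34 68 00 00 00.
K' ⊕ ipad = 52 5e 02 5e 36 36 36; K' ⊕ opad = 38 34 68 34 5c 5c 5c.
Inner hash: sum = 82+94+2+94+54+54+54+126+114 = 674 → 02 a2.
Outer hash (recomputed tag): sum = 56+52+104+52+92+92+92+2+162 = 704 → 02 c0.
Recomputed tag = 02c0; claimed = 02c0 → match.

valid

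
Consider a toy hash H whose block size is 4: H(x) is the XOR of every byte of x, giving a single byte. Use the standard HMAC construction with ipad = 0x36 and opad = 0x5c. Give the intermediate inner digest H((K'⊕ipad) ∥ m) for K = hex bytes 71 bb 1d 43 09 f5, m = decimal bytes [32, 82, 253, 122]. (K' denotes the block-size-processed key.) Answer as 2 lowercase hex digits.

9d

Key hex bytes 71 bb 1d 43 09 f5 is 6 bytes > B = 4, so hash it first: H(key) = 68, then zero-pad to 4 bytes: K' = 68 00 00 00.
K' ⊕ ipad = 5e 36 36 36.
Inner input = 5e 36 36 36 ∥ 20 52 fd 7a.
Inner hash: XOR 5e⊕36⊕36⊕36⊕20⊕52⊕fd⊕7a = 9d.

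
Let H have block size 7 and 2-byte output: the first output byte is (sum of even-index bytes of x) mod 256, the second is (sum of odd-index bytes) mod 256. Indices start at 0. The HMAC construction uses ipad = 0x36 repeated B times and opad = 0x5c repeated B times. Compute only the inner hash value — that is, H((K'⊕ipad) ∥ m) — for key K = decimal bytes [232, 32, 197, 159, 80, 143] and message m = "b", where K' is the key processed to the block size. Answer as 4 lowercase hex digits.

Key decimal bytes [232, 32, 197, 159, 80, 143] = e8 20 c5 9f 50 8f is 6 bytes ≤ B = 7; zero-pad to 7 bytes: K' = e8 20 c5 9f 50 8f 00.
K' ⊕ ipad = de 16 f3 a9 66 b9 36.
Inner input = de 16 f3 a9 66 b9 36 ∥ 62.
Inner hash: even-index sum = 621 mod 256 = 109; odd-index sum = 474 mod 256 = 218 → 6d da.

6dda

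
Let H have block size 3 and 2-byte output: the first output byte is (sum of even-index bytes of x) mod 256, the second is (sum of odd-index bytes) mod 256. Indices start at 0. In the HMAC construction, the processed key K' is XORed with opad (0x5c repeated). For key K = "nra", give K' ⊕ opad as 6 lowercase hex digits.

322e3d

Key "nra" = 6e 72 61 is exactly B = 3 bytes: K' = 6e 72 61.
XOR each byte with 0x5c: 6e⊕5c=32, 72⊕5c=2e, 61⊕5c=3d.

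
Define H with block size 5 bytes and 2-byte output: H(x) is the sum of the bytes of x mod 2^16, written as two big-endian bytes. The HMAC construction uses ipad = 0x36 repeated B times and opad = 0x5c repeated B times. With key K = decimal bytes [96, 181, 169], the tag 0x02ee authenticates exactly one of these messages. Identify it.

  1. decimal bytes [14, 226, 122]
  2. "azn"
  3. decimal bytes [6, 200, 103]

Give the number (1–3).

Key decimal bytes [96, 181, 169] = 60 b5 a9 is 3 bytes ≤ B = 5; zero-pad to 5 bytes: K' = 60 b5 a9 00 00.
K' ⊕ ipad = 56 83 9f 36 36; K' ⊕ opad = 3c e9 f5 5c 5c.
m1: inner = H(56 83 9f 36 36 0e e2 7a) = 03 4e; tag = H(3c e9 f5 5c 5c 03 4e) = 0323
m2: inner = H(56 83 9f 36 36 61 7a 6e) = 03 2d; tag = H(3c e9 f5 5c 5c 03 2d) = 0302
m3: inner = H(56 83 9f 36 36 06 c8 67) = 03 19; tag = H(3c e9 f5 5c 5c 03 19) = 02ee ← matches

3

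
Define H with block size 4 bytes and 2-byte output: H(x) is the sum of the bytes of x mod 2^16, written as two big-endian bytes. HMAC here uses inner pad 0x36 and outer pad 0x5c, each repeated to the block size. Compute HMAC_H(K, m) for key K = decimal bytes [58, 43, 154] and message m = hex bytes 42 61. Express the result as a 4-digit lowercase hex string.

02ae

Key decimal bytes [58, 43, 154] = 3a 2b 9a is 3 bytes ≤ B = 4; zero-pad to 4 bytes: K' = 3a 2b 9a 00.
K' ⊕ ipad = 0c 1d ac 36.  K' ⊕ opad = 66 77 c6 5c.
Inner input = (K'⊕ipad) ∥ m = 0c 1d ac 36 ∥ 42 61.
Inner hash: sum = 12+29+172+54+66+97 = 430 → 01 ae.
Outer input = (K'⊕opad) ∥ inner = 66 77 c6 5c ∥ 01 ae.
Outer hash (tag): sum = 102+119+198+92+1+174 = 686 → 02 ae.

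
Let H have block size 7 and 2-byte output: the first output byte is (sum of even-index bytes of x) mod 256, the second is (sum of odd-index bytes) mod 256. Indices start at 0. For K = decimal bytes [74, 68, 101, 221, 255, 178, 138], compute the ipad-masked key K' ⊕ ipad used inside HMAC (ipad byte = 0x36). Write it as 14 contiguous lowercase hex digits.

Key decimal bytes [74, 68, 101, 221, 255, 178, 138] = 4a 44 65 dd ff b2 8a is exactly B = 7 bytes: K' = 4a 44 65 dd ff b2 8a.
XOR each byte with 0x36: 4a⊕36=7c, 44⊕36=72, 65⊕36=53, dd⊕36=eb, ff⊕36=c9, b2⊕36=84, 8a⊕36=bc.

7c7253ebc984bc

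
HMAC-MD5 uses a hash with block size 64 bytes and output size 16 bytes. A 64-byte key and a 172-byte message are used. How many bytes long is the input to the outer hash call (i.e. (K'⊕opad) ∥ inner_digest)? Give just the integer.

80

Key is 64 ≤ 64 bytes, zero-padded: |K'| = 64.
Outer input = (K'⊕opad) ∥ H(inner) → 64 + 16 = 80 bytes.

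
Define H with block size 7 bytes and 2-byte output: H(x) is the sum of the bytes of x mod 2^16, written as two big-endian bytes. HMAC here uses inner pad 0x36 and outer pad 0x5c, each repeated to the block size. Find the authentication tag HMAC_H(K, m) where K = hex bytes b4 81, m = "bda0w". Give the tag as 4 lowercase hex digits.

Key hex bytes b4 81 is 2 bytes ≤ B = 7; zero-pad to 7 bytes: K' = b4 81 00 00 00 00 00.
K' ⊕ ipad = 82 b7 36 36 36 36 36.  K' ⊕ opad = e8 dd 5c 5c 5c 5c 5c.
Inner input = (K'⊕ipad) ∥ m = 82 b7 36 36 36 36 36 ∥ 62 64 61 30 77.
Inner hash: sum = 130+183+54+54+54+54+54+98+100+97+48+119 = 1045 → 04 15.
Outer input = (K'⊕opad) ∥ inner = e8 dd 5c 5c 5c 5c 5c ∥ 04 15.
Outer hash (tag): sum = 232+221+92+92+92+92+92+4+21 = 938 → 03 aa.

03aa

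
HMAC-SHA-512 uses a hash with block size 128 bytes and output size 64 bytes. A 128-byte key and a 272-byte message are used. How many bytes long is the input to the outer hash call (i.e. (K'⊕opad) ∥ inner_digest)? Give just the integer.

Key is 128 ≤ 128 bytes, zero-padded: |K'| = 128.
Outer input = (K'⊕opad) ∥ H(inner) → 128 + 64 = 192 bytes.

192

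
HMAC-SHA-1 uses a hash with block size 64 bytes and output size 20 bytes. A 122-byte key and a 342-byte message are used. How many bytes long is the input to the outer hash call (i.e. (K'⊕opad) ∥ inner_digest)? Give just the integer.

Key is 122 > 64 bytes, so it is hashed to 20 bytes then zero-padded to 64: |K'| = 64.
Outer input = (K'⊕opad) ∥ H(inner) → 64 + 20 = 84 bytes.

84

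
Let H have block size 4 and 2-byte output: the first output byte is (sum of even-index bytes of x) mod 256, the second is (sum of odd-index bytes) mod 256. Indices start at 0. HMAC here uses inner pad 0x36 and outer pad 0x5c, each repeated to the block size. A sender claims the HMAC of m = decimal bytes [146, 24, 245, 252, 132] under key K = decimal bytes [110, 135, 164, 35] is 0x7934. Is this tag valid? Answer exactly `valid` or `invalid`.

invalid

Key decimal bytes [110, 135, 164, 35] = 6e 87 a4 23 is exactly B = 4 bytes: K' = 6e 87 a4 23.
K' ⊕ ipad = 58 b1 92 15; K' ⊕ opad = 32 db f8 7f.
Inner hash: even-index sum = 757 mod 256 = 245; odd-index sum = 474 mod 256 = 218 → f5 da.
Outer hash (recomputed tag): even-index sum = 543 mod 256 = 31; odd-index sum = 564 mod 256 = 52 → 1f 34.
Recomputed tag = 1f34; claimed = 7934 → mismatch.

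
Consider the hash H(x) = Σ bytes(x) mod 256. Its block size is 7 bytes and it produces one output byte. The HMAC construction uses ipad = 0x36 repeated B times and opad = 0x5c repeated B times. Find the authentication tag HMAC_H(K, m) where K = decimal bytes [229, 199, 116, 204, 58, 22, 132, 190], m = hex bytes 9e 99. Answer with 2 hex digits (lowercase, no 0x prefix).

0d

Key decimal bytes [229, 199, 116, 204, 58, 22, 132, 190] = e5 c7 74 cc 3a 16 84 be is 8 bytes > B = 7, so hash it first: H(key) = 7e, then zero-pad to 7 bytes: K' = 7e 00 00 00 00 00 00.
K' ⊕ ipad = 48 36 36 36 36 36 36.  K' ⊕ opad = 22 5c 5c 5c 5c 5c 5c.
Inner input = (K'⊕ipad) ∥ m = 48 36 36 36 36 36 36 ∥ 9e 99.
Inner hash: sum = 72+54+54+54+54+54+54+158+153 = 707; mod 256 = 195 → c3.
Outer input = (K'⊕opad) ∥ inner = 22 5c 5c 5c 5c 5c 5c ∥ c3.
Outer hash (tag): sum = 34+92+92+92+92+92+92+195 = 781; mod 256 = 13 → 0d.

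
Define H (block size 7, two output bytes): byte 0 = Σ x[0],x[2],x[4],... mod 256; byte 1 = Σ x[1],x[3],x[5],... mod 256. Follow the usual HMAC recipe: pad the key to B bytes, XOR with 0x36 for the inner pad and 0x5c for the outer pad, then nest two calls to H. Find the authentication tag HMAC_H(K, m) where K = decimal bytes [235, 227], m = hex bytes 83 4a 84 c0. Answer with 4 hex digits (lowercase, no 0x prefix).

Key decimal bytes [235, 227] = eb e3 is 2 bytes ≤ B = 7; zero-pad to 7 bytes: K' = eb e3 00 00 00 00 00.
K' ⊕ ipad = dd d5 36 36 36 36 36.  K' ⊕ opad = b7 bf 5c 5c 5c 5c 5c.
Inner input = (K'⊕ipad) ∥ m = dd d5 36 36 36 36 36 ∥ 83 4a 84 c0.
Inner hash: even-index sum = 649 mod 256 = 137; odd-index sum = 584 mod 256 = 72 → 89 48.
Outer input = (K'⊕opad) ∥ inner = b7 bf 5c 5c 5c 5c 5c ∥ 89 48.
Outer hash (tag): even-index sum = 531 mod 256 = 19; odd-index sum = 512 mod 256 = 0 → 13 00.

1300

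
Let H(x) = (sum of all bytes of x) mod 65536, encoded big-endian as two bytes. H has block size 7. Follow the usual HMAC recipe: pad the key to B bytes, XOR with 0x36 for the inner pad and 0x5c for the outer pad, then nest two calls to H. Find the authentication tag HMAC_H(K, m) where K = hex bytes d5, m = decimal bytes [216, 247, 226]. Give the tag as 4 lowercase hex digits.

038d

Key hex bytes d5 is 1 byte ≤ B = 7; zero-pad to 7 bytes: K' = d5 00 00 00 00 00 00.
K' ⊕ ipad = e3 36 36 36 36 36 36.  K' ⊕ opad = 89 5c 5c 5c 5c 5c 5c.
Inner input = (K'⊕ipad) ∥ m = e3 36 36 36 36 36 36 ∥ d8 f7 e2.
Inner hash: sum = 227+54+54+54+54+54+54+216+247+226 = 1240 → 04 d8.
Outer input = (K'⊕opad) ∥ inner = 89 5c 5c 5c 5c 5c 5c ∥ 04 d8.
Outer hash (tag): sum = 137+92+92+92+92+92+92+4+216 = 909 → 03 8d.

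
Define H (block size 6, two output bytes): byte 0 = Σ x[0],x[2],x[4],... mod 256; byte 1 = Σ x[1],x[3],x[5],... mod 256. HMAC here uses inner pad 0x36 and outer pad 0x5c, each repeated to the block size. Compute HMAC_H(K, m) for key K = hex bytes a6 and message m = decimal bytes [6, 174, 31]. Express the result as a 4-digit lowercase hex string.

d364

Key hex bytes a6 is 1 byte ≤ B = 6; zero-pad to 6 bytes: K' = a6 00 00 00 00 00.
K' ⊕ ipad = 90 36 36 36 36 36.  K' ⊕ opad = fa 5c 5c 5c 5c 5c.
Inner input = (K'⊕ipad) ∥ m = 90 36 36 36 36 36 ∥ 06 ae 1f.
Inner hash: even-index sum = 289 mod 256 = 33; odd-index sum = 336 mod 256 = 80 → 21 50.
Outer input = (K'⊕opad) ∥ inner = fa 5c 5c 5c 5c 5c ∥ 21 50.
Outer hash (tag): even-index sum = 467 mod 256 = 211; odd-index sum = 356 mod 256 = 100 → d3 64.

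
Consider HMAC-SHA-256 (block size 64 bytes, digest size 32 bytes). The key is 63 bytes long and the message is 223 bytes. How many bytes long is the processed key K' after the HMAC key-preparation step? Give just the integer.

64

Key is 63 ≤ 64 bytes, zero-padded: |K'| = 64.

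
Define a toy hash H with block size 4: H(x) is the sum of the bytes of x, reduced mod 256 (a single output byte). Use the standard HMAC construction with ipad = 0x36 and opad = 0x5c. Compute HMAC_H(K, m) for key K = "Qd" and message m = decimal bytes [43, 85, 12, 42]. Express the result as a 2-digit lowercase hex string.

d8

Key "Qd" = 51 64 is 2 bytes ≤ B = 4; zero-pad to 4 bytes: K' = 51 64 00 00.
K' ⊕ ipad = 67 52 36 36.  K' ⊕ opad = 0d 38 5c 5c.
Inner input = (K'⊕ipad) ∥ m = 67 52 36 36 ∥ 2b 55 0c 2a.
Inner hash: sum = 103+82+54+54+43+85+12+42 = 475; mod 256 = 219 → db.
Outer input = (K'⊕opad) ∥ inner = 0d 38 5c 5c ∥ db.
Outer hash (tag): sum = 13+56+92+92+219 = 472; mod 256 = 216 → d8.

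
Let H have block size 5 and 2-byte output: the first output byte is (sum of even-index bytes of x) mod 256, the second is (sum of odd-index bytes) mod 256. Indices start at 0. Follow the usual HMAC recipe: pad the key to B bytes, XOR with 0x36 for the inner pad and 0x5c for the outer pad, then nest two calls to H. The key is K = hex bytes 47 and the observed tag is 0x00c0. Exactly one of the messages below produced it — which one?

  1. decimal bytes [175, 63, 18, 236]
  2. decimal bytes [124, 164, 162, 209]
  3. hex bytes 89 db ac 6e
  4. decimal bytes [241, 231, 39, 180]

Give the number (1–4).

1

Key hex bytes 47 is 1 byte ≤ B = 5; zero-pad to 5 bytes: K' = 47 00 00 00 00.
K' ⊕ ipad = 71 36 36 36 36; K' ⊕ opad = 1b 5c 5c 5c 5c.
m1: inner = H(71 36 36 36 36 af 3f 12 ec) = 08 2d; tag = H(1b 5c 5c 5c 5c 08 2d) = 00c0 ← matches
m2: inner = H(71 36 36 36 36 7c a4 a2 d1) = 52 8a; tag = H(1b 5c 5c 5c 5c 52 8a) = 5d0a
m3: inner = H(71 36 36 36 36 89 db ac 6e) = 26 a1; tag = H(1b 5c 5c 5c 5c 26 a1) = 74de
m4: inner = H(71 36 36 36 36 f1 e7 27 b4) = 78 84; tag = H(1b 5c 5c 5c 5c 78 84) = 5730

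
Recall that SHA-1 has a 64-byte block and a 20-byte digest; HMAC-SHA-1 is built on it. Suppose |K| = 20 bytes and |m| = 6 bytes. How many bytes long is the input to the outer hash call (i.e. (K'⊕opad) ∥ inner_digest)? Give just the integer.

Key is 20 ≤ 64 bytes, zero-padded: |K'| = 64.
Outer input = (K'⊕opad) ∥ H(inner) → 64 + 20 = 84 bytes.

84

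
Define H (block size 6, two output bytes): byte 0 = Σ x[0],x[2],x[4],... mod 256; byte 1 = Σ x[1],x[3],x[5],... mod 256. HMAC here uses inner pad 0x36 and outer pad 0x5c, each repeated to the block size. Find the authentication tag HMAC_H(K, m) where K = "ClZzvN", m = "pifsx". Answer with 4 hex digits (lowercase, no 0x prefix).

Key "ClZzvN" = 43 6c 5a 7a 76 4e is exactly B = 6 bytes: K' = 43 6c 5a 7a 76 4e.
K' ⊕ ipad = 75 5a 6c 4c 40 78.  K' ⊕ opad = 1f 30 06 26 2a 12.
Inner input = (K'⊕ipad) ∥ m = 75 5a 6c 4c 40 78 ∥ 70 69 66 73 78.
Inner hash: even-index sum = 623 mod 256 = 111; odd-index sum = 506 mod 256 = 250 → 6f fa.
Outer input = (K'⊕opad) ∥ inner = 1f 30 06 26 2a 12 ∥ 6f fa.
Outer hash (tag): even-index sum = 190 mod 256 = 190; odd-index sum = 354 mod 256 = 98 → be 62.

be62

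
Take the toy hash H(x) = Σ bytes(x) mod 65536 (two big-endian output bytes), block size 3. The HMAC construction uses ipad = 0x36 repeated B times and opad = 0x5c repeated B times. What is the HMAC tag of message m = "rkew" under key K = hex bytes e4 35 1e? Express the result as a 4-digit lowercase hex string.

Key hex bytes e4 35 1e is exactly B = 3 bytes: K' = e4 35 1e.
K' ⊕ ipad = d2 03 28.  K' ⊕ opad = b8 69 42.
Inner input = (K'⊕ipad) ∥ m = d2 03 28 ∥ 72 6b 65 77.
Inner hash: sum = 210+3+40+114+107+101+119 = 694 → 02 b6.
Outer input = (K'⊕opad) ∥ inner = b8 69 42 ∥ 02 b6.
Outer hash (tag): sum = 184+105+66+2+182 = 539 → 02 1b.

021b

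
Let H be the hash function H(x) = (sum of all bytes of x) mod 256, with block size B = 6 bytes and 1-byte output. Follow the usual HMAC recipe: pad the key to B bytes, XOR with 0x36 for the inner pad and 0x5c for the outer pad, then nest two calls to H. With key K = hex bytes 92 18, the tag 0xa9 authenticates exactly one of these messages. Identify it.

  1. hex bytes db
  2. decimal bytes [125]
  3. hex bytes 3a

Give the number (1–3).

Key hex bytes 92 18 is 2 bytes ≤ B = 6; zero-pad to 6 bytes: K' = 92 18 00 00 00 00.
K' ⊕ ipad = a4 2e 36 36 36 36; K' ⊕ opad = ce 44 5c 5c 5c 5c.
m1: inner = H(a4 2e 36 36 36 36 db) = 85; tag = H(ce 44 5c 5c 5c 5c 85) = 07
m2: inner = H(a4 2e 36 36 36 36 7d) = 27; tag = H(ce 44 5c 5c 5c 5c 27) = a9 ← matches
m3: inner = H(a4 2e 36 36 36 36 3a) = e4; tag = H(ce 44 5c 5c 5c 5c e4) = 66

2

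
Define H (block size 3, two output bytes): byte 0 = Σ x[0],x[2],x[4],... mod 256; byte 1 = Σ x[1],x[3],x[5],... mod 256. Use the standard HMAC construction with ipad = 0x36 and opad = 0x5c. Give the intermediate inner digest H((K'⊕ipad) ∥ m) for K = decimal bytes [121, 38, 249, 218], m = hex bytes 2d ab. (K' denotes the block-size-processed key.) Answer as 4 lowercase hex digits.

2563

Key decimal bytes [121, 38, 249, 218] = 79 26 f9 da is 4 bytes > B = 3, so hash it first: H(key) = 72 00, then zero-pad to 3 bytes: K' = 72 00 00.
K' ⊕ ipad = 44 36 36.
Inner input = 44 36 36 ∥ 2d ab.
Inner hash: even-index sum = 293 mod 256 = 37; odd-index sum = 99 mod 256 = 99 → 25 63.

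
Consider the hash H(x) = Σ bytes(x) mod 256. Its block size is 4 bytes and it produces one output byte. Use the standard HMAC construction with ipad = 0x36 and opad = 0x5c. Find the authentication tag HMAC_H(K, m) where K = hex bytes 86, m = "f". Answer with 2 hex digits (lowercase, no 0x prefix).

Key hex bytes 86 is 1 byte ≤ B = 4; zero-pad to 4 bytes: K' = 86 00 00 00.
K' ⊕ ipad = b0 36 36 36.  K' ⊕ opad = da 5c 5c 5c.
Inner input = (K'⊕ipad) ∥ m = b0 36 36 36 ∥ 66.
Inner hash: sum = 176+54+54+54+102 = 440; mod 256 = 184 → b8.
Outer input = (K'⊕opad) ∥ inner = da 5c 5c 5c ∥ b8.
Outer hash (tag): sum = 218+92+92+92+184 = 678; mod 256 = 166 → a6.

a6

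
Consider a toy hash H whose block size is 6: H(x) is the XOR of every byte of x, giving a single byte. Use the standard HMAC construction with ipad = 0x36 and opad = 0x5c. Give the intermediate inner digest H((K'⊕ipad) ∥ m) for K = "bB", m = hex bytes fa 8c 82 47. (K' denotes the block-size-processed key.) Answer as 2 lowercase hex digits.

93

Key "bB" = 62 42 is 2 bytes ≤ B = 6; zero-pad to 6 bytes: K' = 62 42 00 00 00 00.
K' ⊕ ipad = 54 74 36 36 36 36.
Inner input = 54 74 36 36 36 36 ∥ fa 8c 82 47.
Inner hash: XOR 54⊕74⊕36⊕36⊕36⊕36⊕fa⊕8c⊕82⊕47 = 93.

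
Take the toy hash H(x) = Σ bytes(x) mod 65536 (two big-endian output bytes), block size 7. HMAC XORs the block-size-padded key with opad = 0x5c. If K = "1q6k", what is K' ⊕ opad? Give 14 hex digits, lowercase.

6d2d6a375c5c5c

Key "1q6k" = 31 71 36 6b is 4 bytes ≤ B = 7; zero-pad to 7 bytes: K' = 31 71 36 6b 00 00 00.
XOR each byte with 0x5c: 31⊕5c=6d, 71⊕5c=2d, 36⊕5c=6a, 6b⊕5c=37, 00⊕5c=5c, 00⊕5c=5c, 00⊕5c=5c.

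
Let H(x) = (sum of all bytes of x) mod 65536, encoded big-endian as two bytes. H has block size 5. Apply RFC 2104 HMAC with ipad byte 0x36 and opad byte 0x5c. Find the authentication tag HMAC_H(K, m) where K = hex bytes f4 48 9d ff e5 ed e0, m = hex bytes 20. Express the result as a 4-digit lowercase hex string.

Key hex bytes f4 48 9d ff e5 ed e0 is 7 bytes > B = 5, so hash it first: H(key) = 05 8a, then zero-pad to 5 bytes: K' = 05 8a 00 00 00.
K' ⊕ ipad = 33 bc 36 36 36.  K' ⊕ opad = 59 d6 5c 5c 5c.
Inner input = (K'⊕ipad) ∥ m = 33 bc 36 36 36 ∥ 20.
Inner hash: sum = 51+188+54+54+54+32 = 433 → 01 b1.
Outer input = (K'⊕opad) ∥ inner = 59 d6 5c 5c 5c ∥ 01 b1.
Outer hash (tag): sum = 89+214+92+92+92+1+177 = 757 → 02 f5.

02f5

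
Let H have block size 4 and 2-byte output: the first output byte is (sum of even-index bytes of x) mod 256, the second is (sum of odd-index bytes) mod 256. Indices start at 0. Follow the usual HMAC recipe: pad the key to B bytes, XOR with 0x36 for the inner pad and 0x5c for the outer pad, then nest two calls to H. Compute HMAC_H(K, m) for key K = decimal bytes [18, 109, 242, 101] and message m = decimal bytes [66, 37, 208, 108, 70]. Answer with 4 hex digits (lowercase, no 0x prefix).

3ca9

Key decimal bytes [18, 109, 242, 101] = 12 6d f2 65 is exactly B = 4 bytes: K' = 12 6d f2 65.
K' ⊕ ipad = 24 5b c4 53.  K' ⊕ opad = 4e 31 ae 39.
Inner input = (K'⊕ipad) ∥ m = 24 5b c4 53 ∥ 42 25 d0 6c 46.
Inner hash: even-index sum = 576 mod 256 = 64; odd-index sum = 319 mod 256 = 63 → 40 3f.
Outer input = (K'⊕opad) ∥ inner = 4e 31 ae 39 ∥ 40 3f.
Outer hash (tag): even-index sum = 316 mod 256 = 60; odd-index sum = 169 mod 256 = 169 → 3c a9.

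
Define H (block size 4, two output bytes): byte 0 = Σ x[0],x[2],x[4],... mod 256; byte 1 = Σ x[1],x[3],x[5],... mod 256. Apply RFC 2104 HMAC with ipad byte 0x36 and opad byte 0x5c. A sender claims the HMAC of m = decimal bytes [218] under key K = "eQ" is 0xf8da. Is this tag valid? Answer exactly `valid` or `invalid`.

invalid

Key "eQ" = 65 51 is 2 bytes ≤ B = 4; zero-pad to 4 bytes: K' = 65 51 00 00.
K' ⊕ ipad = 53 67 36 36; K' ⊕ opad = 39 0d 5c 5c.
Inner hash: even-index sum = 355 mod 256 = 99; odd-index sum = 157 mod 256 = 157 → 63 9d.
Outer hash (recomputed tag): even-index sum = 248 mod 256 = 248; odd-index sum = 262 mod 256 = 6 → f8 06.
Recomputed tag = f806; claimed = f8da → mismatch.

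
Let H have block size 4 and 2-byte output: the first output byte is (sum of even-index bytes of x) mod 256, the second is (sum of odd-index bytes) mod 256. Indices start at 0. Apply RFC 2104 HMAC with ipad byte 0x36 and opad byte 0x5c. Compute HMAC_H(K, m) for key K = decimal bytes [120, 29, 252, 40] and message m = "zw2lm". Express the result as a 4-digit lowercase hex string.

Key decimal bytes [120, 29, 252, 40] = 78 1d fc 28 is exactly B = 4 bytes: K' = 78 1d fc 28.
K' ⊕ ipad = 4e 2b ca 1e.  K' ⊕ opad = 24 41 a0 74.
Inner input = (K'⊕ipad) ∥ m = 4e 2b ca 1e ∥ 7a 77 32 6c 6d.
Inner hash: even-index sum = 561 mod 256 = 49; odd-index sum = 300 mod 256 = 44 → 31 2c.
Outer input = (K'⊕opad) ∥ inner = 24 41 a0 74 ∥ 31 2c.
Outer hash (tag): even-index sum = 245 mod 256 = 245; odd-index sum = 225 mod 256 = 225 → f5 e1.

f5e1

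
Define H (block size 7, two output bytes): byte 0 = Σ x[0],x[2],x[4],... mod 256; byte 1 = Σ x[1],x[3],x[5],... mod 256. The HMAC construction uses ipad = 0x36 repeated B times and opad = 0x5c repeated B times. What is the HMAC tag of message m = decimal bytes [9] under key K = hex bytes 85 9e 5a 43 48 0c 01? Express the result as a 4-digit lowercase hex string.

Key hex bytes 85 9e 5a 43 48 0c 01 is exactly B = 7 bytes: K' = 85 9e 5a 43 48 0c 01.
K' ⊕ ipad = b3 a8 6c 75 7e 3a 37.  K' ⊕ opad = d9 c2 06 1f 14 50 5d.
Inner input = (K'⊕ipad) ∥ m = b3 a8 6c 75 7e 3a 37 ∥ 09.
Inner hash: even-index sum = 468 mod 256 = 212; odd-index sum = 352 mod 256 = 96 → d4 60.
Outer input = (K'⊕opad) ∥ inner = d9 c2 06 1f 14 50 5d ∥ d4 60.
Outer hash (tag): even-index sum = 432 mod 256 = 176; odd-index sum = 517 mod 256 = 5 → b0 05.

b005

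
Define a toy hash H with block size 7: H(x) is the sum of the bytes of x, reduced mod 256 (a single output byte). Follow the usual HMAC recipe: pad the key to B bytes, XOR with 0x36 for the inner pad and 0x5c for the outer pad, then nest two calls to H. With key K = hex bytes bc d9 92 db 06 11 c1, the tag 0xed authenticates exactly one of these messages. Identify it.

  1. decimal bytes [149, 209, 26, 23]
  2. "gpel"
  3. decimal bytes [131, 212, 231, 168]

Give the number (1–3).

Key hex bytes bc d9 92 db 06 11 c1 is exactly B = 7 bytes: K' = bc d9 92 db 06 11 c1.
K' ⊕ ipad = 8a ef a4 ed 30 27 f7; K' ⊕ opad = e0 85 ce 87 5a 4d 9d.
m1: inner = H(8a ef a4 ed 30 27 f7 95 d1 1a 17) = ef; tag = H(e0 85 ce 87 5a 4d 9d ef) = ed ← matches
m2: inner = H(8a ef a4 ed 30 27 f7 67 70 65 6c) = 00; tag = H(e0 85 ce 87 5a 4d 9d 00) = fe
m3: inner = H(8a ef a4 ed 30 27 f7 83 d4 e7 a8) = 3e; tag = H(e0 85 ce 87 5a 4d 9d 3e) = 3c

1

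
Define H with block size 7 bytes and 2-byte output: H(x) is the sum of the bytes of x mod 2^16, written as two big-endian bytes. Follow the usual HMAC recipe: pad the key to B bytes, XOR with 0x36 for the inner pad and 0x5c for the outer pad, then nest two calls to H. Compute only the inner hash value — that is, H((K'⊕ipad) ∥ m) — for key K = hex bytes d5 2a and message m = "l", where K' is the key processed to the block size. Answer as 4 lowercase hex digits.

0279

Key hex bytes d5 2a is 2 bytes ≤ B = 7; zero-pad to 7 bytes: K' = d5 2a 00 00 00 00 00.
K' ⊕ ipad = e3 1c 36 36 36 36 36.
Inner input = e3 1c 36 36 36 36 36 ∥ 6c.
Inner hash: sum = 227+28+54+54+54+54+54+108 = 633 → 02 79.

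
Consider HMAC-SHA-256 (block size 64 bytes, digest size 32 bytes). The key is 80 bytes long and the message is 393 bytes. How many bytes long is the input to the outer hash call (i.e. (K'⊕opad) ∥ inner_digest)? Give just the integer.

Key is 80 > 64 bytes, so it is hashed to 32 bytes then zero-padded to 64: |K'| = 64.
Outer input = (K'⊕opad) ∥ H(inner) → 64 + 32 = 96 bytes.

96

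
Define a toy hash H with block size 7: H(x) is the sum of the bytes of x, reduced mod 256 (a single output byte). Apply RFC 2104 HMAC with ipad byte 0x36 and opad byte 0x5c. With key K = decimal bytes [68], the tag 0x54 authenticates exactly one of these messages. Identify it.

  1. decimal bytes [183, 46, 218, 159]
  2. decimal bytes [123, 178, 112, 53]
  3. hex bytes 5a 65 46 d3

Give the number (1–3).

1

Key decimal bytes [68] = 44 is 1 byte ≤ B = 7; zero-pad to 7 bytes: K' = 44 00 00 00 00 00 00.
K' ⊕ ipad = 72 36 36 36 36 36 36; K' ⊕ opad = 18 5c 5c 5c 5c 5c 5c.
m1: inner = H(72 36 36 36 36 36 36 b7 2e da 9f) = 14; tag = H(18 5c 5c 5c 5c 5c 5c 14) = 54 ← matches
m2: inner = H(72 36 36 36 36 36 36 7b b2 70 35) = 88; tag = H(18 5c 5c 5c 5c 5c 5c 88) = c8
m3: inner = H(72 36 36 36 36 36 36 5a 65 46 d3) = 8e; tag = H(18 5c 5c 5c 5c 5c 5c 8e) = ce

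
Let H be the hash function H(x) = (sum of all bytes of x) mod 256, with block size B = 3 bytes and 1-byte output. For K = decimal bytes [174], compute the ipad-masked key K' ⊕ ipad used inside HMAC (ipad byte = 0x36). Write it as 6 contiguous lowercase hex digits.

983636

Key decimal bytes [174] = ae is 1 byte ≤ B = 3; zero-pad to 3 bytes: K' = ae 00 00.
XOR each byte with 0x36: ae⊕36=98, 00⊕36=36, 00⊕36=36.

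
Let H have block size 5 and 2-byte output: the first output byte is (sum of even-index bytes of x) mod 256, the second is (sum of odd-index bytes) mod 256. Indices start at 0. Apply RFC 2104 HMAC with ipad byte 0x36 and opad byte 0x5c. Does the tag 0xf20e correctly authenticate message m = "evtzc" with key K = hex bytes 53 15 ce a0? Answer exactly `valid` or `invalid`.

Key hex bytes 53 15 ce a0 is 4 bytes ≤ B = 5; zero-pad to 5 bytes: K' = 53 15 ce a0 00.
K' ⊕ ipad = 65 23 f8 96 36; K' ⊕ opad = 0f 49 92 fc 5c.
Inner hash: even-index sum = 643 mod 256 = 131; odd-index sum = 501 mod 256 = 245 → 83 f5.
Outer hash (recomputed tag): even-index sum = 498 mod 256 = 242; odd-index sum = 456 mod 256 = 200 → f2 c8.
Recomputed tag = f2c8; claimed = f20e → mismatch.

invalid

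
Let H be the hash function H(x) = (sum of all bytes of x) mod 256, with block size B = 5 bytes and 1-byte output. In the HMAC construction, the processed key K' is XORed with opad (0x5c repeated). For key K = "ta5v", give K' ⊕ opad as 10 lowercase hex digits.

Key "ta5v" = 74 61 35 76 is 4 bytes ≤ B = 5; zero-pad to 5 bytes: K' = 74 61 35 76 00.
XOR each byte with 0x5c: 74⊕5c=28, 61⊕5c=3d, 35⊕5c=69, 76⊕5c=2a, 00⊕5c=5c.

283d692a5c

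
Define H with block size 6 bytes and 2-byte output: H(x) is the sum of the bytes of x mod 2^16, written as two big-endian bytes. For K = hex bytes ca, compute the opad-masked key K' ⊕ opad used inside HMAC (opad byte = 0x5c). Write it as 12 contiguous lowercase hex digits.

965c5c5c5c5c

Key hex bytes ca is 1 byte ≤ B = 6; zero-pad to 6 bytes: K' = ca 00 00 00 00 00.
XOR each byte with 0x5c: ca⊕5c=96, 00⊕5c=5c, 00⊕5c=5c, 00⊕5c=5c, 00⊕5c=5c, 00⊕5c=5c.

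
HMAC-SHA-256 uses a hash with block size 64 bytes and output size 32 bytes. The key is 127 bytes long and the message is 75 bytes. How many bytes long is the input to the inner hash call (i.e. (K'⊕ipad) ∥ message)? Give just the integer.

Key is 127 > 64 bytes, so it is hashed to 32 bytes then zero-padded to 64: |K'| = 64.
Inner input = (K'⊕ipad) ∥ m → 64 + 75 = 139 bytes.

139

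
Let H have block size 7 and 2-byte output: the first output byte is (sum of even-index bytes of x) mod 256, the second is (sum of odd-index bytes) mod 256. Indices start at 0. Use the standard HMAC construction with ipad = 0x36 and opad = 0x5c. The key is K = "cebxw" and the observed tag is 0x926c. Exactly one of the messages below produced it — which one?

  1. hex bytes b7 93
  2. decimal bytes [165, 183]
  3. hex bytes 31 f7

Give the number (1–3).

Key "cebxw" = 63 65 62 78 77 is 5 bytes ≤ B = 7; zero-pad to 7 bytes: K' = 63 65 62 78 77 00 00.
K' ⊕ ipad = 55 53 54 4e 41 36 36; K' ⊕ opad = 3f 39 3e 24 2b 5c 5c.
m1: inner = H(55 53 54 4e 41 36 36 b7 93) = b3 8e; tag = H(3f 39 3e 24 2b 5c 5c b3 8e) = 926c ← matches
m2: inner = H(55 53 54 4e 41 36 36 a5 b7) = d7 7c; tag = H(3f 39 3e 24 2b 5c 5c d7 7c) = 8090
m3: inner = H(55 53 54 4e 41 36 36 31 f7) = 17 08; tag = H(3f 39 3e 24 2b 5c 5c 17 08) = 0cd0

1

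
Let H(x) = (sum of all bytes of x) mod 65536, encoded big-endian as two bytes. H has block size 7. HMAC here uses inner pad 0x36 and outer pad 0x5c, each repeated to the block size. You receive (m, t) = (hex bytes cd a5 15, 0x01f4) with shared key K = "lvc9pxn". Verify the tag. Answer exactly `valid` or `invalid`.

valid

Key "lvc9pxn" = 6c 76 63 39 70 78 6e is exactly B = 7 bytes: K' = 6c 76 63 39 70 78 6e.
K' ⊕ ipad = 5a 40 55 0f 46 4e 58; K' ⊕ opad = 30 2a 3f 65 2c 24 32.
Inner hash: sum = 90+64+85+15+70+78+88+205+165+21 = 881 → 03 71.
Outer hash (recomputed tag): sum = 48+42+63+101+44+36+50+3+113 = 500 → 01 f4.
Recomputed tag = 01f4; claimed = 01f4 → match.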